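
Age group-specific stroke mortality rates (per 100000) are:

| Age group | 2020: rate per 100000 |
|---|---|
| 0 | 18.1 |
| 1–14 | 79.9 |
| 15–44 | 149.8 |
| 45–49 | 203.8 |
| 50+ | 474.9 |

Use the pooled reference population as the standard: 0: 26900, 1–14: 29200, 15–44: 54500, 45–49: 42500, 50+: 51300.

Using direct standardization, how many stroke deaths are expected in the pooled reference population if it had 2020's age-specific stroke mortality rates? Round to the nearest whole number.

Expected stroke deaths = Σ (standard pop × age-specific rate ÷ 100000)
= 26900×18.1/100000 + 29200×79.9/100000 + 54500×149.8/100000 + 42500×203.8/100000 + 51300×474.9/100000
= 4.87 + 23.33 + 81.64 + 86.61 + 243.62 = 440.08.

440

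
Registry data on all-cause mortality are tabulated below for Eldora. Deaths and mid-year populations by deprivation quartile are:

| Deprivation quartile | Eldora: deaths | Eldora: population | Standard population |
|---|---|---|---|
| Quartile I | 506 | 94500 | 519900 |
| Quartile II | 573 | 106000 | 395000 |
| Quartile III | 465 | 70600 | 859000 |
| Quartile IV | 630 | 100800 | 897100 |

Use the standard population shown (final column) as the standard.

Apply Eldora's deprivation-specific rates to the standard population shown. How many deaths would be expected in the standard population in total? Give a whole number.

16184

Deprivation-specific rates per 1000 for Eldora: 5.354, 5.406, 6.586, 6.250.
Expected deaths = Σ (standard pop × deprivation-specific rate ÷ 1000)
= 519900×5.354/1000 + 395000×5.406/1000 + 859000×6.586/1000 + 897100×6.250/1000
= 2783.80 + 2135.24 + 5657.72 + 5606.88 = 16183.63.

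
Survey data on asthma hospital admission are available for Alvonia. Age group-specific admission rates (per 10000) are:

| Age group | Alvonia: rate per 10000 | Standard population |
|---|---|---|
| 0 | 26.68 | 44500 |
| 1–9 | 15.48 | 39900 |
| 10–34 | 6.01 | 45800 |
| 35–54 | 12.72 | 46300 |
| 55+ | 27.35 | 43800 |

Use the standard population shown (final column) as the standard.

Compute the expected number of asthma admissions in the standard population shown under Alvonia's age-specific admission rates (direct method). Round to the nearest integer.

Expected asthma admissions = Σ (standard pop × age-specific rate ÷ 10000)
= 44500×26.68/10000 + 39900×15.48/10000 + 45800×6.01/10000 + 46300×12.72/10000 + 43800×27.35/10000
= 118.73 + 61.77 + 27.53 + 58.89 + 119.79 = 386.70.

387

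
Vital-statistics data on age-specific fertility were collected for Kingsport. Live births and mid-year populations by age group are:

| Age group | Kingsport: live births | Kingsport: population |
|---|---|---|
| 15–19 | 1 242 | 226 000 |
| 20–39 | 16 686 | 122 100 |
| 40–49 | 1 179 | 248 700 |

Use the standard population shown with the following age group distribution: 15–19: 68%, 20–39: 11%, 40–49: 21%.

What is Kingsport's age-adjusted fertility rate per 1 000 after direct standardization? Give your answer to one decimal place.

19.8

Age-specific rates per 1 000 for Kingsport: 5.496, 136.658, 4.741.
Standard weights: 0.68, 0.11, 0.21.
Standardized rate: 0.6800×5.496 + 0.1100×136.658 + 0.2100×4.741 = 19.7650 per 1 000.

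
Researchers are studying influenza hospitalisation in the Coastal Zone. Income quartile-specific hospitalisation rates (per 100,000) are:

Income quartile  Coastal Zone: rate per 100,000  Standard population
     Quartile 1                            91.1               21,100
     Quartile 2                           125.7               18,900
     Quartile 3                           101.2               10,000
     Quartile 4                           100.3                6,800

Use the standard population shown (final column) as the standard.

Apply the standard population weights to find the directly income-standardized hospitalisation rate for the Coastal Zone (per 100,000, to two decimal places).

105.49

Standard total = 56,800; weights = 0.3715, 0.3327, 0.1761, 0.1197.
Standardized rate: 0.3715×91.1 + 0.3327×125.7 + 0.1761×101.2 + 0.1197×100.3 = 105.4926 per 100,000.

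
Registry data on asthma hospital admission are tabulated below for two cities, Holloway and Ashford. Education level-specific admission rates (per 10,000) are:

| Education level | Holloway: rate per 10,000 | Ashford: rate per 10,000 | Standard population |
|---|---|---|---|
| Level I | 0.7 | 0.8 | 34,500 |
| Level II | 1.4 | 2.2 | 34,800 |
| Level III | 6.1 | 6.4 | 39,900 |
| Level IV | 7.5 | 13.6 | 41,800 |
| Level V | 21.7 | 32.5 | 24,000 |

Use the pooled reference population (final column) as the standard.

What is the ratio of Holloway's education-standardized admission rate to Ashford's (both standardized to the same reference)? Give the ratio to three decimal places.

0.674

Standard total = 175,000; weights = 0.1971, 0.1989, 0.2280, 0.2389, 0.1371.
Holloway: 0.1971×0.7 + 0.1989×1.4 + 0.2280×6.1 + 0.2389×7.5 + 0.1371×21.7 = 6.5746 per 10,000.
Ashford: 0.1971×0.8 + 0.1989×2.2 + 0.2280×6.4 + 0.2389×13.6 + 0.1371×32.5 = 9.7600 per 10,000.
Ratio = 6.5746 ÷ 9.7600 = 0.67363.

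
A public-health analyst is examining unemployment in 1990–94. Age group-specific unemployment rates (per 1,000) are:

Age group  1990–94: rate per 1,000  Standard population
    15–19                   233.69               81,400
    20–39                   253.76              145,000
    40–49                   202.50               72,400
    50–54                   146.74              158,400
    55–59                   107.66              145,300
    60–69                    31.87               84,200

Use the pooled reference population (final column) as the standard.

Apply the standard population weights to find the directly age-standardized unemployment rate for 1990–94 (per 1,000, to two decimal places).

Standard total = 686,700; weights = 0.1185, 0.2112, 0.1054, 0.2307, 0.2116, 0.1226.
Standardized rate: 0.1185×233.69 + 0.2112×253.76 + 0.1054×202.50 + 0.2307×146.74 + 0.2116×107.66 + 0.1226×31.87 = 163.1697 per 1,000.

163.17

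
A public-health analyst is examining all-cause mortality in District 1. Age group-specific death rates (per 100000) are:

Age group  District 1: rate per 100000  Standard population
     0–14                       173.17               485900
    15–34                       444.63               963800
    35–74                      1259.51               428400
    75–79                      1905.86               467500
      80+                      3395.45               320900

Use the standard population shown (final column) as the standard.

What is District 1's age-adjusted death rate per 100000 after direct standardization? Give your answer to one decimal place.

Standard total = 2666500; weights = 0.1822, 0.3614, 0.1607, 0.1753, 0.1203.
Standardized rate: 0.1822×173.17 + 0.3614×444.63 + 0.1607×1259.51 + 0.1753×1905.86 + 0.1203×3395.45 = 1137.3866 per 100000.

1137.4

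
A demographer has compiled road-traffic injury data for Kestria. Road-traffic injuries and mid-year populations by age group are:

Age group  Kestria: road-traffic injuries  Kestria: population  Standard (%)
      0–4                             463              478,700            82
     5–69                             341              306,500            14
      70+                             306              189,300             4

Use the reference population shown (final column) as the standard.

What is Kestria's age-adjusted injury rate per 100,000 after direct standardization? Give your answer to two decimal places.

101.35

Age-specific rates per 100,000 for Kestria: 96.72, 111.26, 161.65.
Standard weights: 0.82, 0.14, 0.04.
Standardized rate: 0.8200×96.72 + 0.1400×111.26 + 0.0400×161.65 = 101.3524 per 100,000.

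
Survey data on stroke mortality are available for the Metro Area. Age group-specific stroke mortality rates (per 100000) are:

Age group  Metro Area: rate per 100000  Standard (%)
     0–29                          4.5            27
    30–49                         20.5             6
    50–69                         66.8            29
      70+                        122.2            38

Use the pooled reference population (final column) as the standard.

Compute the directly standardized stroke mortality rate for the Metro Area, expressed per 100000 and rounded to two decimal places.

68.25

Standard weights: 0.27, 0.06, 0.29, 0.38.
Standardized rate: 0.2700×4.5 + 0.0600×20.5 + 0.2900×66.8 + 0.3800×122.2 = 68.2530 per 100000.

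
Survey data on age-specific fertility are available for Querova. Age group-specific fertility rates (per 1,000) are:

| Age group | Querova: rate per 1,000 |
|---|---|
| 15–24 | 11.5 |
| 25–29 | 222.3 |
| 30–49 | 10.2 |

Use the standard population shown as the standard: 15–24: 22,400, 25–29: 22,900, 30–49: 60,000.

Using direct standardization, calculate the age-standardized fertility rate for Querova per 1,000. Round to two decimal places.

Standard total = 105,300; weights = 0.2127, 0.2175, 0.5698.
Standardized rate: 0.2127×11.5 + 0.2175×222.3 + 0.5698×10.2 = 56.6028 per 1,000.

56.60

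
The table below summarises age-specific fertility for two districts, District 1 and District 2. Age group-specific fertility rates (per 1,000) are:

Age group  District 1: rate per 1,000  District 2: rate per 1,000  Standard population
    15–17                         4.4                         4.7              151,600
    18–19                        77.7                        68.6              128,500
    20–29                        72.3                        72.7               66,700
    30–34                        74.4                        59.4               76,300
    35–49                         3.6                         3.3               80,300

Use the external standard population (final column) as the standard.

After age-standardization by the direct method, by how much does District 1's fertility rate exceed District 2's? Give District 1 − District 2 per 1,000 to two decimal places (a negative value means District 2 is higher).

4.50

Standard total = 503,400; weights = 0.3012, 0.2553, 0.1325, 0.1516, 0.1595.
District 1: 0.3012×4.4 + 0.2553×77.7 + 0.1325×72.3 + 0.1516×74.4 + 0.1595×3.6 = 42.5898 per 1,000.
District 2: 0.3012×4.7 + 0.2553×68.6 + 0.1325×72.7 + 0.1516×59.4 + 0.1595×3.3 = 38.0888 per 1,000.
Difference = 42.5898 − 38.0888 = 4.5010.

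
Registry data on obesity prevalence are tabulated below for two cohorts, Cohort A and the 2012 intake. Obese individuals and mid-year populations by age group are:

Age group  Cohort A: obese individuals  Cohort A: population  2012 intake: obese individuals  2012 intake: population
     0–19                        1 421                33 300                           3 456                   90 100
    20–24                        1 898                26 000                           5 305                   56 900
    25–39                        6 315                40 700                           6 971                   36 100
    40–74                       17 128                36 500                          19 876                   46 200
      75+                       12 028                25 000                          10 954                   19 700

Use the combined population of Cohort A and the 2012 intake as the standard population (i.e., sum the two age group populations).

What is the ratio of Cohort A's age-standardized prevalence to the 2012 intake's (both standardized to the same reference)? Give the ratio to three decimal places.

Age-specific rates per 1 000 for Cohort A: 42.673, 73.000, 155.160, 469.260, 481.120.
For the 2012 intake: 38.357, 93.234, 193.102, 430.216, 556.041.
Combined standard total = 410 500; weights = 0.3006, 0.2019, 0.1871, 0.2015, 0.1089.
Cohort A: 0.3006×42.673 + 0.2019×73.000 + 0.1871×155.160 + 0.2015×469.260 + 0.1089×481.120 = 203.5266 per 1 000.
The 2012 intake: 0.3006×38.357 + 0.2019×93.234 + 0.1871×193.102 + 0.2015×430.216 + 0.1089×556.041 = 213.7066 per 1 000.
Ratio = 203.5266 ÷ 213.7066 = 0.95236.

0.952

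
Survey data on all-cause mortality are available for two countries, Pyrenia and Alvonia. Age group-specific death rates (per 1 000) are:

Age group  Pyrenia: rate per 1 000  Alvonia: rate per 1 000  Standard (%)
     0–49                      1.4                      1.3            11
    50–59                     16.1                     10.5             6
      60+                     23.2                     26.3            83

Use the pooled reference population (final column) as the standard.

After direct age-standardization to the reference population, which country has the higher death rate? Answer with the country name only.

Alvonia

Standard weights: 0.11, 0.06, 0.83.
Pyrenia: 0.1100×1.4 + 0.0600×16.1 + 0.8300×23.2 = 20.3760 per 1 000.
Alvonia: 0.1100×1.3 + 0.0600×10.5 + 0.8300×26.3 = 22.6020 per 1 000.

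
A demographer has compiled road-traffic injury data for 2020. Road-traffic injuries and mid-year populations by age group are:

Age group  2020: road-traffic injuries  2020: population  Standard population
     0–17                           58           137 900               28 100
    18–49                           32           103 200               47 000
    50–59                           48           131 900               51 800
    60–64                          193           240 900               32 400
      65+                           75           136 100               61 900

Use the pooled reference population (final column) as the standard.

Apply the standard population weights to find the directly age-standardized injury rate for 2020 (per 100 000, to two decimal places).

47.61

Age-specific rates per 100 000 for 2020: 42.06, 31.01, 36.39, 80.12, 55.11.
Standard total = 221 200; weights = 0.1270, 0.2125, 0.2342, 0.1465, 0.2798.
Standardized rate: 0.1270×42.06 + 0.2125×31.01 + 0.2342×36.39 + 0.1465×80.12 + 0.2798×55.11 = 47.6092 per 100 000.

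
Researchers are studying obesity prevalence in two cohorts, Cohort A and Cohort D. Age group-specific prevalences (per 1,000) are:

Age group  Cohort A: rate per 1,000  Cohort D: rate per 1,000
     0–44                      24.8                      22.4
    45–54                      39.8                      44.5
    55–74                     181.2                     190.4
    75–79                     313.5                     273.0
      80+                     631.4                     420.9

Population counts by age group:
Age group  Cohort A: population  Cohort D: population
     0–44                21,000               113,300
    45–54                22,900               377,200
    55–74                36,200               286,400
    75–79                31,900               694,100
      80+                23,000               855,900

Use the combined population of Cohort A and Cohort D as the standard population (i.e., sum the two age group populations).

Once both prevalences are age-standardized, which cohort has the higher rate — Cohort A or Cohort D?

Cohort A

Combined standard total = 2,461,900; weights = 0.0546, 0.1625, 0.1310, 0.2949, 0.3570.
Cohort A: 0.0546×24.8 + 0.1625×39.8 + 0.1310×181.2 + 0.2949×313.5 + 0.3570×631.4 = 349.4245 per 1,000.
Cohort D: 0.0546×22.4 + 0.1625×44.5 + 0.1310×190.4 + 0.2949×273.0 + 0.3570×420.9 = 264.1711 per 1,000.
The crude rates (240.85 vs 267.99) would put Cohort D higher, but that reflects its age composition; once standardized to a common age structure, Cohort A has the higher underlying rate.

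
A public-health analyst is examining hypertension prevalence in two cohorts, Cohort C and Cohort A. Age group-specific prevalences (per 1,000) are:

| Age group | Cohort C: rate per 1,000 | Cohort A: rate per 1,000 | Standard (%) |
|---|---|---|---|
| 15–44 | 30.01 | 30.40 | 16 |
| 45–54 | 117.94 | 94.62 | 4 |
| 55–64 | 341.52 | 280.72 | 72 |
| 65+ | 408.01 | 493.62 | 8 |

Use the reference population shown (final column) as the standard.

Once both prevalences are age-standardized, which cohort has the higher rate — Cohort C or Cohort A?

Cohort C

Standard weights: 0.16, 0.04, 0.72, 0.08.
Cohort C: 0.1600×30.01 + 0.0400×117.94 + 0.7200×341.52 + 0.0800×408.01 = 288.0544 per 1,000.
Cohort A: 0.1600×30.40 + 0.0400×94.62 + 0.7200×280.72 + 0.0800×493.62 = 250.2568 per 1,000.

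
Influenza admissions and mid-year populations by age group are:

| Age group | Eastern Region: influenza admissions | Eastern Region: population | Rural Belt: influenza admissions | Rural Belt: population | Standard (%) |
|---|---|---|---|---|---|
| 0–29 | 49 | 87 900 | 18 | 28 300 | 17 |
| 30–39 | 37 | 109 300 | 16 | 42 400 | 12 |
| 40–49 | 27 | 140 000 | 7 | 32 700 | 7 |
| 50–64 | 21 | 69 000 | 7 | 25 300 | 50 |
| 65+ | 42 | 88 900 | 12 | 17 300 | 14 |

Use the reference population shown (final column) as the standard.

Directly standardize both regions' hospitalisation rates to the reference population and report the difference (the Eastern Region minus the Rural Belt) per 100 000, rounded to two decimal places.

-3.66

Age-specific rates per 100 000 for the Eastern Region: 55.75, 33.85, 19.29, 30.43, 47.24.
For the Rural Belt: 63.60, 37.74, 21.41, 27.67, 69.36.
Standard weights: 0.17, 0.12, 0.07, 0.50, 0.14.
The Eastern Region: 0.1700×55.75 + 0.1200×33.85 + 0.0700×19.29 + 0.5000×30.43 + 0.1400×47.24 = 36.7205 per 100 000.
The Rural Belt: 0.1700×63.60 + 0.1200×37.74 + 0.0700×21.41 + 0.5000×27.67 + 0.1400×69.36 = 40.3845 per 100 000.
Difference = 36.7205 − 40.3845 = -3.6640.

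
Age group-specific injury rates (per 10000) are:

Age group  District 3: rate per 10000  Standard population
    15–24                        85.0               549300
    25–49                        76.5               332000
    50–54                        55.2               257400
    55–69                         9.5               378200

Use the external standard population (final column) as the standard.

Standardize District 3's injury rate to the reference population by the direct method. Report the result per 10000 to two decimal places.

Standard total = 1516900; weights = 0.3621, 0.2189, 0.1697, 0.2493.
Standardized rate: 0.3621×85.0 + 0.2189×76.5 + 0.1697×55.2 + 0.2493×9.5 = 59.2589 per 10000.

59.26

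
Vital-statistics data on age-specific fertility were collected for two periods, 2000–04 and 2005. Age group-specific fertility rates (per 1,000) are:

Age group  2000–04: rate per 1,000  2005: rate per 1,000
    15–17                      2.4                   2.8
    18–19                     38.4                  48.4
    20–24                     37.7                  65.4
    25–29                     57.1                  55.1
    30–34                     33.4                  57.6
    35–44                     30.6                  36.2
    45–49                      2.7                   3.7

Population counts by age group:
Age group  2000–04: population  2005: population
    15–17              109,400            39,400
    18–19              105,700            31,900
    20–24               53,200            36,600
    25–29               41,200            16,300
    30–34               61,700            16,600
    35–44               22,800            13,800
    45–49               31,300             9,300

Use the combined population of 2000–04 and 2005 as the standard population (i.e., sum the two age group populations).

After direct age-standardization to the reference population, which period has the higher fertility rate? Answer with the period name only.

Combined standard total = 589,200; weights = 0.2525, 0.2335, 0.1524, 0.0976, 0.1329, 0.0621, 0.0689.
2000–04: 0.2525×2.4 + 0.2335×38.4 + 0.1524×37.7 + 0.0976×57.1 + 0.1329×33.4 + 0.0621×30.6 + 0.0689×2.7 = 27.4176 per 1,000.
2005: 0.2525×2.8 + 0.2335×48.4 + 0.1524×65.4 + 0.0976×55.1 + 0.1329×57.6 + 0.0621×36.2 + 0.0689×3.7 = 37.5134 per 1,000.

2005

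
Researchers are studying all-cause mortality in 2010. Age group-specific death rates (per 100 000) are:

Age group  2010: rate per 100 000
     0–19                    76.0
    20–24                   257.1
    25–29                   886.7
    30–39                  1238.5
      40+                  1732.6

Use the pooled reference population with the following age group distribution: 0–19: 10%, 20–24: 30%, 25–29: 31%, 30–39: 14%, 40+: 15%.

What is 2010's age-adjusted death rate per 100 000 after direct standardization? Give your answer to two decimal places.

792.89

Standard weights: 0.10, 0.30, 0.31, 0.14, 0.15.
Standardized rate: 0.1000×76.0 + 0.3000×257.1 + 0.3100×886.7 + 0.1400×1238.5 + 0.1500×1732.6 = 792.8870 per 100 000.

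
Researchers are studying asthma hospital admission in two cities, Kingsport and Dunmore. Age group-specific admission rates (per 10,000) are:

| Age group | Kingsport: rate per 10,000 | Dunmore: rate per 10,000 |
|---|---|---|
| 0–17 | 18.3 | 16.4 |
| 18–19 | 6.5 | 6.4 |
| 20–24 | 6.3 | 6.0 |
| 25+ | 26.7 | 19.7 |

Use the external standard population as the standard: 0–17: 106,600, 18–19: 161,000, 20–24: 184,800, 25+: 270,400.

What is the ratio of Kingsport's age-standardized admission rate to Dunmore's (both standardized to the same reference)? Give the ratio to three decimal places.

Standard total = 722,800; weights = 0.1475, 0.2227, 0.2557, 0.3741.
Kingsport: 0.1475×18.3 + 0.2227×6.5 + 0.2557×6.3 + 0.3741×26.7 = 15.7460 per 10,000.
Dunmore: 0.1475×16.4 + 0.2227×6.4 + 0.2557×6.0 + 0.3741×19.7 = 12.7481 per 10,000.
Ratio = 15.7460 ÷ 12.7481 = 1.23516.

1.235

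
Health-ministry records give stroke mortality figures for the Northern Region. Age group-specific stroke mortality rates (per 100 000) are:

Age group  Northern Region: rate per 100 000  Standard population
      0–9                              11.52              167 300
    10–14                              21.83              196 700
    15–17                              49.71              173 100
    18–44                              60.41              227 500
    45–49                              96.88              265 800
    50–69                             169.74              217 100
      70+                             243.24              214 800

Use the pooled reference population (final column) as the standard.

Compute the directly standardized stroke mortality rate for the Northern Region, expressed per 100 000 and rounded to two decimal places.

Standard total = 1 462 300; weights = 0.1144, 0.1345, 0.1184, 0.1556, 0.1818, 0.1485, 0.1469.
Standardized rate: 0.1144×11.52 + 0.1345×21.83 + 0.1184×49.71 + 0.1556×60.41 + 0.1818×96.88 + 0.1485×169.74 + 0.1469×243.24 = 98.0774 per 100 000.

98.08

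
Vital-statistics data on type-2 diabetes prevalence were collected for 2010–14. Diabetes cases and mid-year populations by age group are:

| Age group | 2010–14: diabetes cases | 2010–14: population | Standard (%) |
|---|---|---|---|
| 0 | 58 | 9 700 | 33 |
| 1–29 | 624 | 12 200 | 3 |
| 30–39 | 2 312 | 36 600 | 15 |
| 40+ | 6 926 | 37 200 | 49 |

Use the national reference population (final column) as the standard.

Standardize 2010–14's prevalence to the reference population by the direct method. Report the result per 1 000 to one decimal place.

104.2

Age-specific rates per 1 000 for 2010–14: 5.979, 51.148, 63.169, 186.183.
Standard weights: 0.33, 0.03, 0.15, 0.49.
Standardized rate: 0.3300×5.979 + 0.0300×51.148 + 0.1500×63.169 + 0.4900×186.183 = 104.2126 per 1 000.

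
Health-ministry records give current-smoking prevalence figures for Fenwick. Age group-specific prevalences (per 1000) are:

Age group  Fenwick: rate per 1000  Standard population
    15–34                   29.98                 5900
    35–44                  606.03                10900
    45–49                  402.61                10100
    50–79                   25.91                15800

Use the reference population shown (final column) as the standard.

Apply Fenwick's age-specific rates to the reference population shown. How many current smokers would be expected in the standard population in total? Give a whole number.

11258

Expected current smokers = Σ (standard pop × age-specific rate ÷ 1000)
= 5900×29.98/1000 + 10900×606.03/1000 + 10100×402.61/1000 + 15800×25.91/1000
= 176.88 + 6605.73 + 4066.36 + 409.38 = 11258.35.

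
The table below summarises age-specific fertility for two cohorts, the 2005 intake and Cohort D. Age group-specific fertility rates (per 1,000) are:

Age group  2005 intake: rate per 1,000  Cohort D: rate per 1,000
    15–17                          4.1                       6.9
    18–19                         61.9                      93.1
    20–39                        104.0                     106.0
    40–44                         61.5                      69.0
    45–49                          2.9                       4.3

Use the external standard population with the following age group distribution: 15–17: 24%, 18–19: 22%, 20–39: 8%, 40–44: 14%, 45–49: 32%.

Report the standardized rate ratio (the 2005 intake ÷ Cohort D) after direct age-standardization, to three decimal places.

Standard weights: 0.24, 0.22, 0.08, 0.14, 0.32.
The 2005 intake: 0.2400×4.1 + 0.2200×61.9 + 0.0800×104.0 + 0.1400×61.5 + 0.3200×2.9 = 32.4600 per 1,000.
Cohort D: 0.2400×6.9 + 0.2200×93.1 + 0.0800×106.0 + 0.1400×69.0 + 0.3200×4.3 = 41.6540 per 1,000.
Ratio = 32.4600 ÷ 41.6540 = 0.77928.

0.779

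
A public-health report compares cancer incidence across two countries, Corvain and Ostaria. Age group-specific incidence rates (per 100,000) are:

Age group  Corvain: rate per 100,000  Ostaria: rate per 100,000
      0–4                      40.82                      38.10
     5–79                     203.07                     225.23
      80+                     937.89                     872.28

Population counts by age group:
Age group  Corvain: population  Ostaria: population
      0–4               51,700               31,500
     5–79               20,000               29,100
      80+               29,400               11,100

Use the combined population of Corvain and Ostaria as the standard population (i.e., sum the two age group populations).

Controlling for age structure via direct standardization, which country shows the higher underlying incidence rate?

Combined standard total = 172,800; weights = 0.4815, 0.2841, 0.2344.
Corvain: 0.4815×40.82 + 0.2841×203.07 + 0.2344×937.89 = 297.1731 per 100,000.
Ostaria: 0.4815×38.10 + 0.2841×225.23 + 0.2344×872.28 = 286.7827 per 100,000.

Corvain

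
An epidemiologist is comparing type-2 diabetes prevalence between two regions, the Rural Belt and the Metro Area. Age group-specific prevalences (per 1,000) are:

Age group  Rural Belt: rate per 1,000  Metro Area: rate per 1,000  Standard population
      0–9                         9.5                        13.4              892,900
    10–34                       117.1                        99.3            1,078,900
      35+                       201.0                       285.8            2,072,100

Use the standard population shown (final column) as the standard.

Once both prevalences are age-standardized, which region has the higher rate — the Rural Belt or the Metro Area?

Metro Area

Standard total = 4,043,900; weights = 0.2208, 0.2668, 0.5124.
The Rural Belt: 0.2208×9.5 + 0.2668×117.1 + 0.5124×201.0 = 136.3322 per 1,000.
The Metro Area: 0.2208×13.4 + 0.2668×99.3 + 0.5124×285.8 = 175.8960 per 1,000.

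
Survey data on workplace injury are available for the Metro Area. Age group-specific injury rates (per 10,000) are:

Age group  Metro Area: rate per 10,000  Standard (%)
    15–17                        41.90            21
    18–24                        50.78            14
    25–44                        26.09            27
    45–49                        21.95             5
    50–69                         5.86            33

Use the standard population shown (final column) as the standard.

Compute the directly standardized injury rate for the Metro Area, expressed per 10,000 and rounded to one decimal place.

26.0

Standard weights: 0.21, 0.14, 0.27, 0.05, 0.33.
Standardized rate: 0.2100×41.90 + 0.1400×50.78 + 0.2700×26.09 + 0.0500×21.95 + 0.3300×5.86 = 25.9838 per 10,000.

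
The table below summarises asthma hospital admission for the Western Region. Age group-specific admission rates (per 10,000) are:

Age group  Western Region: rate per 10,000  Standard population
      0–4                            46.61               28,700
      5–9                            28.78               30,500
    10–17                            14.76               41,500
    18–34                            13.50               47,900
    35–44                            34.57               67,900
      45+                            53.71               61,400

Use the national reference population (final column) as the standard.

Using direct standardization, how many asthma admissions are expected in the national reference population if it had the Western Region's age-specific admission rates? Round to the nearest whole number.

Expected asthma admissions = Σ (standard pop × age-specific rate ÷ 10,000)
= 28,700×46.61/10,000 + 30,500×28.78/10,000 + 41,500×14.76/10,000 + 47,900×13.50/10,000 + 67,900×34.57/10,000 + 61,400×53.71/10,000
= 133.77 + 87.78 + 61.25 + 64.67 + 234.73 + 329.78 = 911.98.

912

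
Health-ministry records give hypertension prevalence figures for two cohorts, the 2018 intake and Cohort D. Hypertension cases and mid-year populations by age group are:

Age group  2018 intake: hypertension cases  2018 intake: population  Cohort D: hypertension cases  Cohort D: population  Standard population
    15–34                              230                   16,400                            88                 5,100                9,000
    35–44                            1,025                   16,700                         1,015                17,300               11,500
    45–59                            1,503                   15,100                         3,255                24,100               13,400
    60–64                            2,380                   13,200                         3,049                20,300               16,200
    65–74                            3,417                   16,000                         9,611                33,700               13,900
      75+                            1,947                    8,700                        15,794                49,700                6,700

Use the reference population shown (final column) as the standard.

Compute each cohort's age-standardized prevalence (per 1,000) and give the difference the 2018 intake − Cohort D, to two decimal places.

Age-specific rates per 1,000 for the 2018 intake: 14.024, 61.377, 99.536, 180.303, 213.562, 223.793.
For Cohort D: 17.255, 58.671, 135.062, 150.197, 285.193, 317.787.
Standard total = 70,700; weights = 0.1273, 0.1627, 0.1895, 0.2291, 0.1966, 0.0948.
The 2018 intake: 0.1273×14.024 + 0.1627×61.377 + 0.1895×99.536 + 0.2291×180.303 + 0.1966×213.562 + 0.0948×223.793 = 135.1441 per 1,000.
Cohort D: 0.1273×17.255 + 0.1627×58.671 + 0.1895×135.062 + 0.2291×150.197 + 0.1966×285.193 + 0.0948×317.787 = 157.9404 per 1,000.
Difference = 135.1441 − 157.9404 = -22.7963.

-22.80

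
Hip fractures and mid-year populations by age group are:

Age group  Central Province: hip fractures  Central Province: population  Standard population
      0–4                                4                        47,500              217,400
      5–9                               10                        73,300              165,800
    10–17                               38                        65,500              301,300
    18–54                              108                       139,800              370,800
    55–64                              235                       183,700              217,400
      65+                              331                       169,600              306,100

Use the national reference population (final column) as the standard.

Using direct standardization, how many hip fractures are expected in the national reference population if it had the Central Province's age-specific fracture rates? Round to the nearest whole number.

Age-specific rates per 100,000 for the Central Province: 8.42, 13.64, 58.02, 77.25, 127.93, 195.17.
Expected hip fractures = Σ (standard pop × age-specific rate ÷ 100,000)
= 217,400×8.42/100,000 + 165,800×13.64/100,000 + 301,300×58.02/100,000 + 370,800×77.25/100,000 + 217,400×127.93/100,000 + 306,100×195.17/100,000
= 18.31 + 22.62 + 174.80 + 286.45 + 278.11 + 597.40 = 1377.69.

1378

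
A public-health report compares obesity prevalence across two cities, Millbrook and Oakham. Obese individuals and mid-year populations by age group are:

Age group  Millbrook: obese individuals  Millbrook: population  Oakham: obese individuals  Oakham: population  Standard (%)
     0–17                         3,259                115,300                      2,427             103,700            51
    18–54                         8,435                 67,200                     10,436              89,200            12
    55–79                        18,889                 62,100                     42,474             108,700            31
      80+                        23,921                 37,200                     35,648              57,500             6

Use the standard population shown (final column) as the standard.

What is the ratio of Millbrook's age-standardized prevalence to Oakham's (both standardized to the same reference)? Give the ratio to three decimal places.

Age-specific rates per 1,000 for Millbrook: 28.265, 125.521, 304.171, 643.038.
For Oakham: 23.404, 116.996, 390.745, 619.965.
Standard weights: 0.51, 0.12, 0.31, 0.06.
Millbrook: 0.5100×28.265 + 0.1200×125.521 + 0.3100×304.171 + 0.0600×643.038 = 162.3530 per 1,000.
Oakham: 0.5100×23.404 + 0.1200×116.996 + 0.3100×390.745 + 0.0600×619.965 = 184.3044 per 1,000.
Ratio = 162.3530 ÷ 184.3044 = 0.88090.

0.881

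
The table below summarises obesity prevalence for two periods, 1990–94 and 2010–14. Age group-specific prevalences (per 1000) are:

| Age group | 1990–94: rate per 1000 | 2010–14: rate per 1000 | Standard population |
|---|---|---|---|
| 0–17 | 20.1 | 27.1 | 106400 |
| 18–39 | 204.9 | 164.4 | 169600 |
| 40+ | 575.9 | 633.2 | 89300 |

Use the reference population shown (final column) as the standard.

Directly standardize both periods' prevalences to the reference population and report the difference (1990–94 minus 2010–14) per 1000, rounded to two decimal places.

Standard total = 365300; weights = 0.2913, 0.4643, 0.2445.
1990–94: 0.2913×20.1 + 0.4643×204.9 + 0.2445×575.9 = 241.7672 per 1000.
2010–14: 0.2913×27.1 + 0.4643×164.4 + 0.2445×633.2 = 239.0102 per 1000.
Difference = 241.7672 − 239.0102 = 2.7569.

2.76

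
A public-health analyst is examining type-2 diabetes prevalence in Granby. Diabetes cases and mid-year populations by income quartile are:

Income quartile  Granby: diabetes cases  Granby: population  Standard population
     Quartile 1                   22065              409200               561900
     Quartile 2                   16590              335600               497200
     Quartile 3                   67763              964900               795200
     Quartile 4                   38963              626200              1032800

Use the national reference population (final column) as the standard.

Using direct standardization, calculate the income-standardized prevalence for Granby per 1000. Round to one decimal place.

Income-specific rates per 1000 for Granby: 53.922, 49.434, 70.228, 62.221.
Standard total = 2887100; weights = 0.1946, 0.1722, 0.2754, 0.3577.
Standardized rate: 0.1946×53.922 + 0.1722×49.434 + 0.2754×70.228 + 0.3577×62.221 = 60.6092 per 1000.

60.6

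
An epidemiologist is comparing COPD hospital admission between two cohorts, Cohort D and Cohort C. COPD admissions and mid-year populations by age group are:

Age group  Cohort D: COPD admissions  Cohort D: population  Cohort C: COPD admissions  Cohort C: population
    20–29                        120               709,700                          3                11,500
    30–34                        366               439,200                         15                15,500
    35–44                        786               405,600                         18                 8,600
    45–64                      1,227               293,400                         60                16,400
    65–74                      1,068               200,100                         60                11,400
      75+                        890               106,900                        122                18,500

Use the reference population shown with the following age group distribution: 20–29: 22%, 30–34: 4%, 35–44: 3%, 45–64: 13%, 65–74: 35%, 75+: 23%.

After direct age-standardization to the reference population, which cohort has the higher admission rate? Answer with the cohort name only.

Age-specific rates per 10,000 for Cohort D: 1.69, 8.33, 19.38, 41.82, 53.37, 83.26.
For Cohort C: 2.61, 9.68, 20.93, 36.59, 52.63, 65.95.
Standard weights: 0.22, 0.04, 0.03, 0.13, 0.35, 0.23.
Cohort D: 0.2200×1.69 + 0.0400×8.33 + 0.0300×19.38 + 0.1300×41.82 + 0.3500×53.37 + 0.2300×83.26 = 44.5527 per 10,000.
Cohort C: 0.2200×2.61 + 0.0400×9.68 + 0.0300×20.93 + 0.1300×36.59 + 0.3500×52.63 + 0.2300×65.95 = 39.9336 per 10,000.
The crude rates (20.68 vs 33.94) would put Cohort C higher, but that reflects its age composition; once standardized to a common age structure, Cohort D has the higher underlying rate.

Cohort D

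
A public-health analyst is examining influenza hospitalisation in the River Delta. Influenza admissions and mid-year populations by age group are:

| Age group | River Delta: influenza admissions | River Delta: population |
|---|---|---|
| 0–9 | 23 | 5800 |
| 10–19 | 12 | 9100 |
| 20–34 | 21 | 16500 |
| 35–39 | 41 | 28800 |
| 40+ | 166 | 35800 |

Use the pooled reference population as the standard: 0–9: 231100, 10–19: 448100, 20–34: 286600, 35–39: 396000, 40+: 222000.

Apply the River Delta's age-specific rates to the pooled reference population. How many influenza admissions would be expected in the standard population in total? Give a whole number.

Age-specific rates per 100000 for the River Delta: 396.55, 131.87, 127.27, 142.36, 463.69.
Expected influenza admissions = Σ (standard pop × age-specific rate ÷ 100000)
= 231100×396.55/100000 + 448100×131.87/100000 + 286600×127.27/100000 + 396000×142.36/100000 + 222000×463.69/100000
= 916.43 + 590.90 + 364.76 + 563.75 + 1029.39 = 3465.23.

3465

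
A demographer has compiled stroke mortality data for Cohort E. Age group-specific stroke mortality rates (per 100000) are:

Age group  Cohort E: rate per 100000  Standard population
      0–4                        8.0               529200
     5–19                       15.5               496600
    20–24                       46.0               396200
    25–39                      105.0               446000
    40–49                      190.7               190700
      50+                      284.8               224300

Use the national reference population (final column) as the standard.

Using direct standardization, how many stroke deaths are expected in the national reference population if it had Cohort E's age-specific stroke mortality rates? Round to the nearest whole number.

1772

Expected stroke deaths = Σ (standard pop × age-specific rate ÷ 100000)
= 529200×8.0/100000 + 496600×15.5/100000 + 396200×46.0/100000 + 446000×105.0/100000 + 190700×190.7/100000 + 224300×284.8/100000
= 42.34 + 76.97 + 182.25 + 468.30 + 363.66 + 638.81 = 1772.33.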